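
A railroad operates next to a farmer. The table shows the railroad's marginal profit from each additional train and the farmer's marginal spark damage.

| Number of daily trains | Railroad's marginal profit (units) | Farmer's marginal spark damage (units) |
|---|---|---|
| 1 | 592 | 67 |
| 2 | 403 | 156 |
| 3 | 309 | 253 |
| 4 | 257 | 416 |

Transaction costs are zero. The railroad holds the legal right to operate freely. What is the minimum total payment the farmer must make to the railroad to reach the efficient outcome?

Left alone the railroad would choose level 4 (marginal profit stays positive).
Efficient level: k* = 3 (marginal profit ≥ marginal spark damage through 3).
The farmer must at least cover the railroad's forgone profit from cutting 4→3: 257 = 257.

257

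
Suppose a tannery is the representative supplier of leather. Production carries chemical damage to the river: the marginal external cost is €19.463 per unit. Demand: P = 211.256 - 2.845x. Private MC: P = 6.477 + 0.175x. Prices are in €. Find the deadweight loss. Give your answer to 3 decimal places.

Market equilibrium (private): 6.477 + 0.175x = 211.256 - 2.845x → x_m = 67.8076.
Social marginal cost = private MC + MEC = 25.940 + 0.175x.
Set SMC = demand: 25.940 + 0.175x = 211.256 - 2.845x → x* = 61.3629.
Height of the DWL triangle at x_m is SMC(x_m) − demand(x_m) = MEC(x_m) = 19.4630.
DWL = ½ × 6.4447 × 19.4630 = 62.7166.

DWL = €62.717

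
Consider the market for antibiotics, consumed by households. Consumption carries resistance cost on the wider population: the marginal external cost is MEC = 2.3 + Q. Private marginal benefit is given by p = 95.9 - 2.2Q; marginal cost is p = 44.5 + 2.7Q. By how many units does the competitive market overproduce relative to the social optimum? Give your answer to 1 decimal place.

2.2 units

Market equilibrium (private): 44.5 + 2.7Q = 95.9 - 2.2Q → Q_m = 10.4898.
Social marginal benefit = demand − MEC = 93.6 - 3.2Q.
Set SMB = MC: 93.6 - 3.2Q = 44.5 + 2.7Q → Q* = 8.3220.
Gap = |10.4898 − 8.3220| = 2.1678.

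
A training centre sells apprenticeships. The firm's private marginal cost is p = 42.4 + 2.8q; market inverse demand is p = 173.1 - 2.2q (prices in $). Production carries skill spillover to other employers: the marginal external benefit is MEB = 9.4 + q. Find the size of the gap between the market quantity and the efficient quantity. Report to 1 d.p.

8.9 units

Market equilibrium (private): 42.4 + 2.8q = 173.1 - 2.2q → q_m = 26.1400.
Social marginal cost = private MC − MEB = 33.0 + 1.8q.
Set SMC = demand: 33.0 + 1.8q = 173.1 - 2.2q → q* = 35.0250.
Gap = |26.1400 − 35.0250| = 8.8850.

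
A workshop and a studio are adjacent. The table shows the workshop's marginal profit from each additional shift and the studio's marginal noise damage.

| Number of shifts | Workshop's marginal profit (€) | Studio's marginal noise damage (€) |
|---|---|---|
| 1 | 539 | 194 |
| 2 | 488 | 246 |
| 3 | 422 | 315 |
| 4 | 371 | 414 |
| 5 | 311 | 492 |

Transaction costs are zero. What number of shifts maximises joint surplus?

Bargaining reaches the level where marginal profit last exceeds marginal noise damage.
That holds through level 3 (422 ≥ 315) but not at 4 (371 < 414).

3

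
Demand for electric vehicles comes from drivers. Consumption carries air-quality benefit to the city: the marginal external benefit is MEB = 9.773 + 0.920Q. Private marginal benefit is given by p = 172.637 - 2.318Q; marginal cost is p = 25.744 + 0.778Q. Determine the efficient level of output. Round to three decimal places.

Social marginal benefit = demand + MEB = 182.410 - 1.398Q.
Set SMB = MC: 182.410 - 1.398Q = 25.744 + 0.778Q → Q* = 71.9972.

Q* = 71.997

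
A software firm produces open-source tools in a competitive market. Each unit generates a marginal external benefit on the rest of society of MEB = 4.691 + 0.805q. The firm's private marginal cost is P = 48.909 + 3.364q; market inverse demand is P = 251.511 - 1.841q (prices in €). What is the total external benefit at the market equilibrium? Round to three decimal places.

Market equilibrium (private): 48.909 + 3.364q = 251.511 - 1.841q → q_m = 38.9245.
Total external benefit = ∫₀^{q_m} (4.691 + 0.805q) dq = 4.691×38.9245 + ½×0.805×38.9245² = 792.4293.

€792.429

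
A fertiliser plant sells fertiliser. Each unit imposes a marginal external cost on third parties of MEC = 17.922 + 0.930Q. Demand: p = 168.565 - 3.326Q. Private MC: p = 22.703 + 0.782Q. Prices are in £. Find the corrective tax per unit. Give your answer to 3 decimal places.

Social marginal cost = private MC + MEC = 40.625 + 1.712Q.
Set SMC = demand: 40.625 + 1.712Q = 168.565 - 3.326Q → Q* = 25.3950.
The Pigouvian tax equals MEC at Q*: 17.922 + 0.930×25.3950 = 41.5394.

tax = £41.539 per unit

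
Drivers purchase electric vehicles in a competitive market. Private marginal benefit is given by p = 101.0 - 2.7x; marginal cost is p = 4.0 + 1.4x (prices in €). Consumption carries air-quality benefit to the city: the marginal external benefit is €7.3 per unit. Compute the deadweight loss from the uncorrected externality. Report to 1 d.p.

DWL = €6.5

Market equilibrium (private): 4.0 + 1.4x = 101.0 - 2.7x → x_m = 23.6585.
Social marginal benefit = demand + MEB = 108.3 - 2.7x.
Set SMB = MC: 108.3 - 2.7x = 4.0 + 1.4x → x* = 25.4390.
The welfare-loss triangle has base |x_m − x*| and height MEB(x_m) (the vertical gap between SMB and MC is zero at x* and MEB at x_m).
DWL = ½ × 1.7805 × 7.3000 = 6.4988.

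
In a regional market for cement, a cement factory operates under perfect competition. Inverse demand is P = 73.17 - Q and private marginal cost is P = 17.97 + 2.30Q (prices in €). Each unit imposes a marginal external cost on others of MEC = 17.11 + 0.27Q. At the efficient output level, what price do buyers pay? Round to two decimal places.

Social marginal cost = private MC + MEC = 35.08 + 2.57Q.
Set SMC = demand: 35.08 + 2.57Q = 73.17 - Q → Q* = 10.6695.
Consumer price on the demand curve at Q*: 73.17 − 1.00×10.6695 = 62.5005.

P = €62.50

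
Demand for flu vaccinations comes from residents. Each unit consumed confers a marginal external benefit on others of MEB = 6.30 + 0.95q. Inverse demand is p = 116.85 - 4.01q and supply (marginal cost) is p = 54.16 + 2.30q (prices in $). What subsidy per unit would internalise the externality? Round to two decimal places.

subsidy = $18.53 per unit

Social marginal benefit = demand + MEB = 123.15 - 3.06q.
Set SMB = MC: 123.15 - 3.06q = 54.16 + 2.30q → q* = 12.8713.
The Pigouvian subsidy equals MEB at q*: 6.30 + 0.95×12.8713 = 18.5277.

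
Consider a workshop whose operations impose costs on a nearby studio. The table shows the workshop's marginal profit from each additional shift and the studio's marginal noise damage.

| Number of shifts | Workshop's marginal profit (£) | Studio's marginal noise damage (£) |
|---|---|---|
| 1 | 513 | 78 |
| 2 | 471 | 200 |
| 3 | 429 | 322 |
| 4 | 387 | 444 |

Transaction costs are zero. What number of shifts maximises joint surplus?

3

Bargaining reaches the level where marginal profit last exceeds marginal noise damage.
That holds through level 3 (429 ≥ 322) but not at 4 (387 < 444).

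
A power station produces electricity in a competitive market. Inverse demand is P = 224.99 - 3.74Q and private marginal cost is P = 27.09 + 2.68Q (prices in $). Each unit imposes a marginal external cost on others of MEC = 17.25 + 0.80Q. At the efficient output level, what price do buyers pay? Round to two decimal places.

P = $131.41

Social marginal cost = private MC + MEC = 44.34 + 3.48Q.
Set SMC = demand: 44.34 + 3.48Q = 224.99 - 3.74Q → Q* = 25.0208.
Consumer price on the demand curve at Q*: 224.99 − 3.74×25.0208 = 131.4122.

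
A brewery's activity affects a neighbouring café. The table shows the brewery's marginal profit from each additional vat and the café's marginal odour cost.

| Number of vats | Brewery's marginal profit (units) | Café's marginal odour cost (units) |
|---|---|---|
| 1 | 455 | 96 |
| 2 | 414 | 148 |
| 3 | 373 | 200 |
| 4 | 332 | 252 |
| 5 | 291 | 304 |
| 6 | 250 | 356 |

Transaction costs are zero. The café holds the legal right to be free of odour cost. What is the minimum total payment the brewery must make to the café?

Efficient level: marginal profit ≥ marginal odour cost through level 4, so k* = 4.
With the café holding the right, the brewery must at least compensate total damage at k*: 96 + 148 + 200 + 252 = 696.

696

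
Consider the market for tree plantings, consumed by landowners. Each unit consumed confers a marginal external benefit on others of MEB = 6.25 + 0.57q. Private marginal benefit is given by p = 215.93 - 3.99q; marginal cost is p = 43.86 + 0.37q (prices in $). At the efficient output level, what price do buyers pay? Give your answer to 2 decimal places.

Social marginal benefit = demand + MEB = 222.18 - 3.42q.
Set SMB = MC: 222.18 - 3.42q = 43.86 + 0.37q → q* = 47.0501.
Consumer price on the demand curve at q*: 215.93 − 3.99×47.0501 = 28.2001.

P = $28.20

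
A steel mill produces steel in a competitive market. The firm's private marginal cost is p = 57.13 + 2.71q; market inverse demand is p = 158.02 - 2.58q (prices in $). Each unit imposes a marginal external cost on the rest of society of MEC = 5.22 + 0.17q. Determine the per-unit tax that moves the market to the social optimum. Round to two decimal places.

Social marginal cost = private MC + MEC = 62.35 + 2.88q.
Set SMC = demand: 62.35 + 2.88q = 158.02 - 2.58q → q* = 17.5220.
The Pigouvian tax equals MEC at q*: 5.22 + 0.17×17.5220 = 8.1987.

tax = $8.20 per unit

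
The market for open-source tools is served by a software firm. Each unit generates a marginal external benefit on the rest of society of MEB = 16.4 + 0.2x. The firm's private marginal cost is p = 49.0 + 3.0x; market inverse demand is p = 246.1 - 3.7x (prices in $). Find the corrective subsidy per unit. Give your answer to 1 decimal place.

subsidy = $23.0 per unit

Social marginal cost = private MC − MEB = 32.6 + 2.8x.
Set SMC = demand: 32.6 + 2.8x = 246.1 - 3.7x → x* = 32.8462.
The Pigouvian subsidy equals MEB at x*: 16.4 + 0.2×32.8462 = 22.9692.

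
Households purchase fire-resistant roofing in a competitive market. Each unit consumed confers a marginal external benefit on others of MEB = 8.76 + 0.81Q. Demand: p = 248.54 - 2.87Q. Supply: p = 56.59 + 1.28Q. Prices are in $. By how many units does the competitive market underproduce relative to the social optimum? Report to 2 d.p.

Market equilibrium (private): 56.59 + 1.28Q = 248.54 - 2.87Q → Q_m = 46.2530.
Social marginal benefit = demand + MEB = 257.30 - 2.06Q.
Set SMB = MC: 257.30 - 2.06Q = 56.59 + 1.28Q → Q* = 60.0928.
Gap = |46.2530 − 60.0928| = 13.8398.

13.84 units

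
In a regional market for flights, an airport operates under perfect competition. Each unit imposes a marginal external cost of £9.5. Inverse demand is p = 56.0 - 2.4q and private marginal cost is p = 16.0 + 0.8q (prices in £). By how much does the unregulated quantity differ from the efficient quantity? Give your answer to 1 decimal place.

Market equilibrium (private): 16.0 + 0.8q = 56.0 - 2.4q → q_m = 12.5000.
Social marginal cost = private MC + MEC = 25.5 + 0.8q.
Set SMC = demand: 25.5 + 0.8q = 56.0 - 2.4q → q* = 9.5313.
Gap = |12.5000 − 9.5313| = 2.9687.

3.0 units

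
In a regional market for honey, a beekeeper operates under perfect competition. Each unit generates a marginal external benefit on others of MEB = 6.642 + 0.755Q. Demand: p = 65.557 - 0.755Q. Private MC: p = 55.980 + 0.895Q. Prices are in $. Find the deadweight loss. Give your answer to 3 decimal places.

Market equilibrium (private): 55.980 + 0.895Q = 65.557 - 0.755Q → Q_m = 5.8042.
Social marginal cost = private MC − MEB = 49.338 + 0.140Q.
Set SMC = demand: 49.338 + 0.140Q = 65.557 - 0.755Q → Q* = 18.1218.
The welfare-loss triangle has base |Q_m − Q*| and height MEB(Q_m) (the vertical gap between SMC and demand is zero at Q* and MEB at Q_m).
DWL = ½ × 12.3176 × 11.0242 = 67.8958.

DWL = $67.896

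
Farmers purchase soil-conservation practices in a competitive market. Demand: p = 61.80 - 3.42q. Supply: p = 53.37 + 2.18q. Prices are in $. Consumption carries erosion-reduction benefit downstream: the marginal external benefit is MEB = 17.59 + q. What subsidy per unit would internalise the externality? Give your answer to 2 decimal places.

Social marginal benefit = demand + MEB = 79.39 - 2.42q.
Set SMB = MC: 79.39 - 2.42q = 53.37 + 2.18q → q* = 5.6565.
The Pigouvian subsidy equals MEB at q*: 17.59 + 1.00×5.6565 = 23.2465.

subsidy = $23.25 per unit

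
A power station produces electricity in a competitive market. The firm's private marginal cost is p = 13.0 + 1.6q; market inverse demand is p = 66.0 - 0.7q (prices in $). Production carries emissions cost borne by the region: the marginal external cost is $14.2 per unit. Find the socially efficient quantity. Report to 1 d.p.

q* = 16.9

Social marginal cost = private MC + MEC = 27.2 + 1.6q.
Set SMC = demand: 27.2 + 1.6q = 66.0 - 0.7q → q* = 16.8696.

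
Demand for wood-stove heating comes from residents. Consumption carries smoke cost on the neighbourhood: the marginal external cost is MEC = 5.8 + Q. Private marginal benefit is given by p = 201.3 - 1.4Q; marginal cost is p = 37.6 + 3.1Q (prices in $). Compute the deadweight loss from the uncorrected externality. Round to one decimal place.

DWL = $161.7

Market equilibrium (private): 37.6 + 3.1Q = 201.3 - 1.4Q → Q_m = 36.3778.
Social marginal benefit = demand − MEC = 195.5 - 2.4Q.
Set SMB = MC: 195.5 - 2.4Q = 37.6 + 3.1Q → Q* = 28.7091.
The welfare-loss triangle has base |Q_m − Q*| and height MEC(Q_m) (the vertical gap between SMB and MC is zero at Q* and MEC at Q_m).
DWL = ½ × 7.6687 × 42.1778 = 161.7244.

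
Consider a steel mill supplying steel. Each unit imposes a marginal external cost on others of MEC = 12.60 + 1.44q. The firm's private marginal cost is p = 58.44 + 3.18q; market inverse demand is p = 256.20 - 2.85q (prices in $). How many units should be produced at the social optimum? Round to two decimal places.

Social marginal cost = private MC + MEC = 71.04 + 4.62q.
Set SMC = demand: 71.04 + 4.62q = 256.20 - 2.85q → q* = 24.7871.

q* = 24.79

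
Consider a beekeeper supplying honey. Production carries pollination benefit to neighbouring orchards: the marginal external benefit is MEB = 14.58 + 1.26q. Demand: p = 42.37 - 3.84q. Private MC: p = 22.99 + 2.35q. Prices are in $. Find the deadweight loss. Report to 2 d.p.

DWL = $34.80

Market equilibrium (private): 22.99 + 2.35q = 42.37 - 3.84q → q_m = 3.1309.
Social marginal cost = private MC − MEB = 8.41 + 1.09q.
Set SMC = demand: 8.41 + 1.09q = 42.37 - 3.84q → q* = 6.8884.
Height of the DWL triangle at q_m is demand(q_m) − SMC(q_m) = MEB(q_m) = 18.5249.
DWL = ½ × 3.7575 × 18.5249 = 34.8037.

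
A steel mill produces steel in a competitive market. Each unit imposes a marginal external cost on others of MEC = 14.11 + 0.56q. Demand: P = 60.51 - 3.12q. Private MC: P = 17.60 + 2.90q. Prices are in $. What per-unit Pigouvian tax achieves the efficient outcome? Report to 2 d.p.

tax = $16.56 per unit

Social marginal cost = private MC + MEC = 31.71 + 3.46q.
Set SMC = demand: 31.71 + 3.46q = 60.51 - 3.12q → q* = 4.3769.
The Pigouvian tax equals MEC at q*: 14.11 + 0.56×4.3769 = 16.5611.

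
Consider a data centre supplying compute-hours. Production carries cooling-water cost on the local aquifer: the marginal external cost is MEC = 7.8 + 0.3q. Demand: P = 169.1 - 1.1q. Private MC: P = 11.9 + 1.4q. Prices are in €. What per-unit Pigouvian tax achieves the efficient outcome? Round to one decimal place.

tax = €23.8 per unit

Social marginal cost = private MC + MEC = 19.7 + 1.7q.
Set SMC = demand: 19.7 + 1.7q = 169.1 - 1.1q → q* = 53.3571.
The Pigouvian tax equals MEC at q*: 7.8 + 0.3×53.3571 = 23.8071.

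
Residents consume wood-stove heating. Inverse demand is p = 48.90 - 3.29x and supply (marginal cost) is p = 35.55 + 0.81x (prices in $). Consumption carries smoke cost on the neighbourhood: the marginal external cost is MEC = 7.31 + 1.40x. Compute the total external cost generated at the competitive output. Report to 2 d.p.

Market equilibrium (private): 35.55 + 0.81x = 48.90 - 3.29x → x_m = 3.2561.
Total external cost = ∫₀^{x_m} (7.31 + 1.40x) dx = 7.31×3.2561 + ½×1.40×3.2561² = 31.2236.

$31.22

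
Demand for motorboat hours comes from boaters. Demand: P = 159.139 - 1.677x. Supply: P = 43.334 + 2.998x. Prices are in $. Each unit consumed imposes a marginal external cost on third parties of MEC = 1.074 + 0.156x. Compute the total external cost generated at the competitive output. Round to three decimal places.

$74.466

Market equilibrium (private): 43.334 + 2.998x = 159.139 - 1.677x → x_m = 24.7711.
Total external cost = ∫₀^{x_m} (1.074 + 0.156x) dx = 1.074×24.7711 + ½×0.156×24.7711² = 74.4655.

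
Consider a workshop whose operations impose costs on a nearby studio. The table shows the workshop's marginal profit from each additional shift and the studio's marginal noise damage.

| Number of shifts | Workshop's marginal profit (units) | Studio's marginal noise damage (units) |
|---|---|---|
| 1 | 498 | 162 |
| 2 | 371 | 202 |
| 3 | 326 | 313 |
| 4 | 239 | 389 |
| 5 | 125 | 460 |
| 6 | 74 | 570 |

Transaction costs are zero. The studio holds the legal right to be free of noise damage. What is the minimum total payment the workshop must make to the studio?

677

Efficient level: marginal profit ≥ marginal noise damage through level 3, so k* = 3.
With the studio holding the right, the workshop must at least compensate total damage at k*: 162 + 202 + 313 = 677.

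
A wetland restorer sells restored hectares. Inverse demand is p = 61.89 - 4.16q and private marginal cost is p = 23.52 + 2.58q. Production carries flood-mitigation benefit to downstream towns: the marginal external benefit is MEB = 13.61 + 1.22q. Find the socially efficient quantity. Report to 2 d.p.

Social marginal cost = private MC − MEB = 9.91 + 1.36q.
Set SMC = demand: 9.91 + 1.36q = 61.89 - 4.16q → q* = 9.4167.

q* = 9.42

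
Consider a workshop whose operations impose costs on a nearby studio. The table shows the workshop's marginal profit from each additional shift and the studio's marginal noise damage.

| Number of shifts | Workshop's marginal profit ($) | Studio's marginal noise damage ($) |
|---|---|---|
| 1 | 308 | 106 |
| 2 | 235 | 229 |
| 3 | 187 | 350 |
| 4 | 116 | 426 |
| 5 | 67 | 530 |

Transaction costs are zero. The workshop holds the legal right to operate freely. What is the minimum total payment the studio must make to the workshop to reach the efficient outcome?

$370

Left alone the workshop would choose level 5 (marginal profit stays positive).
Efficient level: k* = 2 (marginal profit ≥ marginal noise damage through 2).
The studio must at least cover the workshop's forgone profit from cutting 5→2: 187 + 116 + 67 = 370.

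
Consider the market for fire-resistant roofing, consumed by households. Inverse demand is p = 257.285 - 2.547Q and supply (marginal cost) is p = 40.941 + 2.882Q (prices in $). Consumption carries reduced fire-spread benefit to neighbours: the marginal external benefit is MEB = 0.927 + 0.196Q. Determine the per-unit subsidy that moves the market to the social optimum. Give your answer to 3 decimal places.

subsidy = $9.065 per unit

Social marginal benefit = demand + MEB = 258.212 - 2.351Q.
Set SMB = MC: 258.212 - 2.351Q = 40.941 + 2.882Q → Q* = 41.5194.
The Pigouvian subsidy equals MEB at Q*: 0.927 + 0.196×41.5194 = 9.0648.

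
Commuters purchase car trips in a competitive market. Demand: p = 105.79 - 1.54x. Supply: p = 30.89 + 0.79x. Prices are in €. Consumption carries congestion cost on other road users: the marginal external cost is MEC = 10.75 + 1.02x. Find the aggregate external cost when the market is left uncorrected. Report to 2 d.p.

€872.58

Market equilibrium (private): 30.89 + 0.79x = 105.79 - 1.54x → x_m = 32.1459.
Total external cost = ∫₀^{x_m} (10.75 + 1.02x) dx = 10.75×32.1459 + ½×1.02×32.1459² = 872.5815.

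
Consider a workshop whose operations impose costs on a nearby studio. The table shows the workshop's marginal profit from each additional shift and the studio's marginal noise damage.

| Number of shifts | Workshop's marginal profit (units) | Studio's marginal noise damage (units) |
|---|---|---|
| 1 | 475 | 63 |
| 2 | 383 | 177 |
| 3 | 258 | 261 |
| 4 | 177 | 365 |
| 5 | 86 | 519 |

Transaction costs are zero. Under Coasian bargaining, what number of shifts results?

Bargaining reaches the level where marginal profit last exceeds marginal noise damage.
That holds through level 2 (383 ≥ 177) but not at 3 (258 < 261).

2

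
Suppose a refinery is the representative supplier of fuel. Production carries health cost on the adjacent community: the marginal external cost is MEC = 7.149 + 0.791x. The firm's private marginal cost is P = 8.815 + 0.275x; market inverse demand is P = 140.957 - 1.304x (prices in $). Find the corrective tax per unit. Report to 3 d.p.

tax = $48.866 per unit

Social marginal cost = private MC + MEC = 15.964 + 1.066x.
Set SMC = demand: 15.964 + 1.066x = 140.957 - 1.304x → x* = 52.7397.
The Pigouvian tax equals MEC at x*: 7.149 + 0.791×52.7397 = 48.8661.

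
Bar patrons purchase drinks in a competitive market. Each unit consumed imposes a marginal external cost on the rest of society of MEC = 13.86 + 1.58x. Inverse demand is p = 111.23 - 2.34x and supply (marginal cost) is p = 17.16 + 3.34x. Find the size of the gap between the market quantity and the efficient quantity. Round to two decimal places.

5.51 units

Market equilibrium (private): 17.16 + 3.34x = 111.23 - 2.34x → x_m = 16.5616.
Social marginal benefit = demand − MEC = 97.37 - 3.92x.
Set SMB = MC: 97.37 - 3.92x = 17.16 + 3.34x → x* = 11.0482.
Gap = |16.5616 − 11.0482| = 5.5134.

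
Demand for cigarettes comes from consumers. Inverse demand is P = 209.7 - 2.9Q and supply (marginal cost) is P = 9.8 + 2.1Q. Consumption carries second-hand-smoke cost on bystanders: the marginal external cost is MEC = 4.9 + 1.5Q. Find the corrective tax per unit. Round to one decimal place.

Social marginal benefit = demand − MEC = 204.8 - 4.4Q.
Set SMB = MC: 204.8 - 4.4Q = 9.8 + 2.1Q → Q* = 30.0000.
The Pigouvian tax equals MEC at Q*: 4.9 + 1.5×30.0000 = 49.9000.

tax = 49.9 per unit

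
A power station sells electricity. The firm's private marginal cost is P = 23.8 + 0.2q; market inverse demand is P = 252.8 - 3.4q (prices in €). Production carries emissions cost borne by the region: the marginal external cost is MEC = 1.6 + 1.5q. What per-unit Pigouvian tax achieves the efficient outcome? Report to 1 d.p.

tax = €68.5 per unit

Social marginal cost = private MC + MEC = 25.4 + 1.7q.
Set SMC = demand: 25.4 + 1.7q = 252.8 - 3.4q → q* = 44.5882.
The Pigouvian tax equals MEC at q*: 1.6 + 1.5×44.5882 = 68.4823.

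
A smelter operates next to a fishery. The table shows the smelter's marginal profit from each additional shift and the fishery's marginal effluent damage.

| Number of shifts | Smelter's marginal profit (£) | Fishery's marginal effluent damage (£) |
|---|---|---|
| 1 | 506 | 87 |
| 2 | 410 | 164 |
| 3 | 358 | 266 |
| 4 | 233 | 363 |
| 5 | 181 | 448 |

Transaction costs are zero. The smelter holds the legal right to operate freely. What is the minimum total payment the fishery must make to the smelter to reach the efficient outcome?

£414

Left alone the smelter would choose level 5 (marginal profit stays positive).
Efficient level: k* = 3 (marginal profit ≥ marginal effluent damage through 3).
The fishery must at least cover the smelter's forgone profit from cutting 5→3: 233 + 181 = 414.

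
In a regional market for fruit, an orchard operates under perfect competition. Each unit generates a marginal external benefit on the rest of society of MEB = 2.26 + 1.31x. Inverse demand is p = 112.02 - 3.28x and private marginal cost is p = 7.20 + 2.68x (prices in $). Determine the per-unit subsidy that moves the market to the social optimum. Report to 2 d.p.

subsidy = $32.43 per unit

Social marginal cost = private MC − MEB = 4.94 + 1.37x.
Set SMC = demand: 4.94 + 1.37x = 112.02 - 3.28x → x* = 23.0280.
The Pigouvian subsidy equals MEB at x*: 2.26 + 1.31×23.0280 = 32.4267.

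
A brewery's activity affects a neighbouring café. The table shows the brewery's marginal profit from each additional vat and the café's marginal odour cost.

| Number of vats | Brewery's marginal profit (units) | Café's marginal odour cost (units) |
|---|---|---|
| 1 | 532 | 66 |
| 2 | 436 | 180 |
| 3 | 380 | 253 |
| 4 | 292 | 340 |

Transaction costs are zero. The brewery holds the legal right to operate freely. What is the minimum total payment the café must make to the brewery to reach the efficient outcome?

Left alone the brewery would choose level 4 (marginal profit stays positive).
Efficient level: k* = 3 (marginal profit ≥ marginal odour cost through 3).
The café must at least cover the brewery's forgone profit from cutting 4→3: 292 = 292.

292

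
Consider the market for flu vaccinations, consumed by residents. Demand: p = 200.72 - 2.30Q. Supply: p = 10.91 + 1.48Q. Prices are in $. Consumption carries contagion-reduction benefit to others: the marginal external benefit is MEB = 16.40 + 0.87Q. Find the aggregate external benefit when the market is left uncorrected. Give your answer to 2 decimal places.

$1920.36

Market equilibrium (private): 10.91 + 1.48Q = 200.72 - 2.30Q → Q_m = 50.2143.
Total external benefit = ∫₀^{Q_m} (16.40 + 0.87Q) dQ = 16.40×50.2143 + ½×0.87×50.2143² = 1920.3565.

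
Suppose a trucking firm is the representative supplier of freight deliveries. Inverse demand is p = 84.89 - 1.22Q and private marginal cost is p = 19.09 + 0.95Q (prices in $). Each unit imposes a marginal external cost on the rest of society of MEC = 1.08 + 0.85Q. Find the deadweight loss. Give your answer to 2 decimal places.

Market equilibrium (private): 19.09 + 0.95Q = 84.89 - 1.22Q → Q_m = 30.3226.
Social marginal cost = private MC + MEC = 20.17 + 1.80Q.
Set SMC = demand: 20.17 + 1.80Q = 84.89 - 1.22Q → Q* = 21.4305.
The welfare-loss triangle has base |Q_m − Q*| and height MEC(Q_m) (the vertical gap between SMC and demand is zero at Q* and MEC at Q_m).
DWL = ½ × 8.8921 × 26.8542 = 119.3951.

DWL = $119.40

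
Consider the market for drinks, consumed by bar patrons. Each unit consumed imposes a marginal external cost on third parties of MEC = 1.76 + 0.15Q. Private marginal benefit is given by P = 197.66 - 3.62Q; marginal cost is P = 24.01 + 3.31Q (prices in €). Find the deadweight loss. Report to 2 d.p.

DWL = €2.15

Market equilibrium (private): 24.01 + 3.31Q = 197.66 - 3.62Q → Q_m = 25.0577.
Social marginal benefit = demand − MEC = 195.90 - 3.77Q.
Set SMB = MC: 195.90 - 3.77Q = 24.01 + 3.31Q → Q* = 24.2782.
Height of the DWL triangle at Q_m is MC(Q_m) − SMB(Q_m) = MEC(Q_m) = 5.5187.
DWL = ½ × 0.7795 × 5.5187 = 2.1509.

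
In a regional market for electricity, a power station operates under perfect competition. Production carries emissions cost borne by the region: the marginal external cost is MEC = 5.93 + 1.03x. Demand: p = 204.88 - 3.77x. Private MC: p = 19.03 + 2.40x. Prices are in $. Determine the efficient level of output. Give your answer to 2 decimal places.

x* = 24.99

Social marginal cost = private MC + MEC = 24.96 + 3.43x.
Set SMC = demand: 24.96 + 3.43x = 204.88 - 3.77x → x* = 24.9889.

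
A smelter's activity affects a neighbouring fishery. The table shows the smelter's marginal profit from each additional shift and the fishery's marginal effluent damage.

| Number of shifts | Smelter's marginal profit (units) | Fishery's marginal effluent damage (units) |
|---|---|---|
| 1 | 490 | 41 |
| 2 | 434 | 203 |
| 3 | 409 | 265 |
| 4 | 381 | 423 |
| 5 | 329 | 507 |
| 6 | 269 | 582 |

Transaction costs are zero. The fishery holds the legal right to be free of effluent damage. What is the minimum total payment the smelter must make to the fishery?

509

Efficient level: marginal profit ≥ marginal effluent damage through level 3, so k* = 3.
With the fishery holding the right, the smelter must at least compensate total damage at k*: 41 + 203 + 265 = 509.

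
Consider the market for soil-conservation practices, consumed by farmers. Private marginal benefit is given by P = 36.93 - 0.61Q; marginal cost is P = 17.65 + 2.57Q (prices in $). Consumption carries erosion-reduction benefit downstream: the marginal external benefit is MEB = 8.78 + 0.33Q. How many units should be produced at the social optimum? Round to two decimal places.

Social marginal benefit = demand + MEB = 45.71 - 0.28Q.
Set SMB = MC: 45.71 - 0.28Q = 17.65 + 2.57Q → Q* = 9.8456.

Q* = 9.85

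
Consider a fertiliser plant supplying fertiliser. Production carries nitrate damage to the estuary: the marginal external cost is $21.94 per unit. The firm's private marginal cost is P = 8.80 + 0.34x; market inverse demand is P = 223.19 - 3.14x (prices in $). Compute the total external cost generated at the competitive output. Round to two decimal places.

Market equilibrium (private): 8.80 + 0.34x = 223.19 - 3.14x → x_m = 61.6063.
Total external cost = MEC × x_m = 21.94 × 61.6063 = 1351.6422.

$1351.64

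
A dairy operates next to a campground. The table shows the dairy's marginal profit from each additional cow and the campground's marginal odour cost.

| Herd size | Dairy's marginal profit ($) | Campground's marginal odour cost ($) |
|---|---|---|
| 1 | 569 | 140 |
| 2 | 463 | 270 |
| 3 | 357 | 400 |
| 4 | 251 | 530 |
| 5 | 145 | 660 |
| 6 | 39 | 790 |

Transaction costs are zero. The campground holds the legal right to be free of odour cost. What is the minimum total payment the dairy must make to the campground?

Efficient level: marginal profit ≥ marginal odour cost through level 2, so k* = 2.
With the campground holding the right, the dairy must at least compensate total damage at k*: 140 + 270 = 410.

$410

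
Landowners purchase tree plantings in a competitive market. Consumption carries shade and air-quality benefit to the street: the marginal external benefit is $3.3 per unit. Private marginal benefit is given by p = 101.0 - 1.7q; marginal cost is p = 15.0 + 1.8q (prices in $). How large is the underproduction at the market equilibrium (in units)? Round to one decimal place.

0.9 units

Market equilibrium (private): 15.0 + 1.8q = 101.0 - 1.7q → q_m = 24.5714.
Social marginal benefit = demand + MEB = 104.3 - 1.7q.
Set SMB = MC: 104.3 - 1.7q = 15.0 + 1.8q → q* = 25.5143.
Gap = |24.5714 − 25.5143| = 0.9429.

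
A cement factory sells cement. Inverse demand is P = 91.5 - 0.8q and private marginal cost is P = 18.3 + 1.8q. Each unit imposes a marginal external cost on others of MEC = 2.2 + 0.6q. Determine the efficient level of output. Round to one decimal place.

Social marginal cost = private MC + MEC = 20.5 + 2.4q.
Set SMC = demand: 20.5 + 2.4q = 91.5 - 0.8q → q* = 22.1875.

q* = 22.2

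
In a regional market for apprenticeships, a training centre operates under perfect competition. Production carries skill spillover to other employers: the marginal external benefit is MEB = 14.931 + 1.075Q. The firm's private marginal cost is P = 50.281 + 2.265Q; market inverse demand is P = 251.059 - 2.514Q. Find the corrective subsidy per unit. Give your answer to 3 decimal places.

subsidy = 77.536 per unit

Social marginal cost = private MC − MEB = 35.350 + 1.190Q.
Set SMC = demand: 35.350 + 1.190Q = 251.059 - 2.514Q → Q* = 58.2368.
The Pigouvian subsidy equals MEB at Q*: 14.931 + 1.075×58.2368 = 77.5356.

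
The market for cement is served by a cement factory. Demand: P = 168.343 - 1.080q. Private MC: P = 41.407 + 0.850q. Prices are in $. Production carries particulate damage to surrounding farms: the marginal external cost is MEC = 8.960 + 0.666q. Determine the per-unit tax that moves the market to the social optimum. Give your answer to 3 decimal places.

Social marginal cost = private MC + MEC = 50.367 + 1.516q.
Set SMC = demand: 50.367 + 1.516q = 168.343 - 1.080q → q* = 45.4453.
The Pigouvian tax equals MEC at q*: 8.960 + 0.666×45.4453 = 39.2266.

tax = $39.227 per unit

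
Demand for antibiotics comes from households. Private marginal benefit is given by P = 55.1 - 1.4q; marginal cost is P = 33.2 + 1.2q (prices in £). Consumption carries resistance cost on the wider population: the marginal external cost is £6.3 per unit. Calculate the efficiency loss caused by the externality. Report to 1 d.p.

DWL = £7.6

Market equilibrium (private): 33.2 + 1.2q = 55.1 - 1.4q → q_m = 8.4231.
Social marginal benefit = demand − MEC = 48.8 - 1.4q.
Set SMB = MC: 48.8 - 1.4q = 33.2 + 1.2q → q* = 6.0000.
Between q* and q_m the wedge MC − SMB runs linearly from 0 to MEC(q_m), so the loss is a triangle.
DWL = ½ × 2.4231 × 6.3000 = 7.6328.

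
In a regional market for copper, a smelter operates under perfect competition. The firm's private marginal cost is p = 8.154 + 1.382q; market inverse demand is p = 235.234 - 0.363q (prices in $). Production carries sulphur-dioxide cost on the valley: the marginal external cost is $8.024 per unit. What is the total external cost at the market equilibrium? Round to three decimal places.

$1044.178

Market equilibrium (private): 8.154 + 1.382q = 235.234 - 0.363q → q_m = 130.1318.
Total external cost = MEC × q_m = 8.024 × 130.1318 = 1044.1776.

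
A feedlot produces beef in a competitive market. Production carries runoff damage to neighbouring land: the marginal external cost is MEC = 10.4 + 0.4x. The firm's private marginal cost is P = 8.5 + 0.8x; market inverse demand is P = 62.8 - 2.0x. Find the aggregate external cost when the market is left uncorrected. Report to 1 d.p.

276.9

Market equilibrium (private): 8.5 + 0.8x = 62.8 - 2.0x → x_m = 19.3929.
Total external cost = ∫₀^{x_m} (10.4 + 0.4x) dx = 10.4×19.3929 + ½×0.4×19.3929² = 276.9031.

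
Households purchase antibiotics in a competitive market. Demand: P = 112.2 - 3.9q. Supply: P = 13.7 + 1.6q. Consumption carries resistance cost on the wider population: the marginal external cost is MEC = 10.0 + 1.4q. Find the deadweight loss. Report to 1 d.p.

Market equilibrium (private): 13.7 + 1.6q = 112.2 - 3.9q → q_m = 17.9091.
Social marginal benefit = demand − MEC = 102.2 - 5.3q.
Set SMB = MC: 102.2 - 5.3q = 13.7 + 1.6q → q* = 12.8261.
Height of the DWL triangle at q_m is MC(q_m) − SMB(q_m) = MEC(q_m) = 35.0727.
DWL = ½ × 5.0830 × 35.0727 = 89.1373.

DWL = 89.1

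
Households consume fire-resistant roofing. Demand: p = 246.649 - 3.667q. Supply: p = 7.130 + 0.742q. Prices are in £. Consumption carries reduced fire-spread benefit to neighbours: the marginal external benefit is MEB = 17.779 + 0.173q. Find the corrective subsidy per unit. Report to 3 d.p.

Social marginal benefit = demand + MEB = 264.428 - 3.494q.
Set SMB = MC: 264.428 - 3.494q = 7.130 + 0.742q → q* = 60.7408.
The Pigouvian subsidy equals MEB at q*: 17.779 + 0.173×60.7408 = 28.2872.

subsidy = £28.287 per unit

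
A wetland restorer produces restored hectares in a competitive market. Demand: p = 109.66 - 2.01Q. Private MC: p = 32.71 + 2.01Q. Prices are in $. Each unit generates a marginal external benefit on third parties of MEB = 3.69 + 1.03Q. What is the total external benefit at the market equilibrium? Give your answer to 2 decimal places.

Market equilibrium (private): 32.71 + 2.01Q = 109.66 - 2.01Q → Q_m = 19.1418.
Total external benefit = ∫₀^{Q_m} (3.69 + 1.03Q) dQ = 3.69×19.1418 + ½×1.03×19.1418² = 259.3336.

$259.33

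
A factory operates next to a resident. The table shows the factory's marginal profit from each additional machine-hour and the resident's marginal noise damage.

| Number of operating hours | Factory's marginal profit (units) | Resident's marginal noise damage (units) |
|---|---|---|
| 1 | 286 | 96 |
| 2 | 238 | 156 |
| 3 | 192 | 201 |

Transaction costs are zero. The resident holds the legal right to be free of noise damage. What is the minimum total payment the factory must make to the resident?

Efficient level: marginal profit ≥ marginal noise damage through level 2, so k* = 2.
With the resident holding the right, the factory must at least compensate total damage at k*: 96 + 156 = 252.

252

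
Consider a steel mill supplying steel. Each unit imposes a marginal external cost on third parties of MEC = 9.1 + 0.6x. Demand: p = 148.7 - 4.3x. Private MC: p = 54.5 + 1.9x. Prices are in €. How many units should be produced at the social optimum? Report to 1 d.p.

x* = 12.5

Social marginal cost = private MC + MEC = 63.6 + 2.5x.
Set SMC = demand: 63.6 + 2.5x = 148.7 - 4.3x → x* = 12.5147.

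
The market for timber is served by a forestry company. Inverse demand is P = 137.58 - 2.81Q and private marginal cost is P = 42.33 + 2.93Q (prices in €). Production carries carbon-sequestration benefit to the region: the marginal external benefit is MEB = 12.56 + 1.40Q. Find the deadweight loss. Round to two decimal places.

DWL = €147.59

Market equilibrium (private): 42.33 + 2.93Q = 137.58 - 2.81Q → Q_m = 16.5941.
Social marginal cost = private MC − MEB = 29.77 + 1.53Q.
Set SMC = demand: 29.77 + 1.53Q = 137.58 - 2.81Q → Q* = 24.8410.
Between Q* and Q_m the wedge demand − SMC runs linearly from 0 to MEB(Q_m), so the loss is a triangle.
DWL = ½ × 8.2469 × 35.7917 = 147.5853.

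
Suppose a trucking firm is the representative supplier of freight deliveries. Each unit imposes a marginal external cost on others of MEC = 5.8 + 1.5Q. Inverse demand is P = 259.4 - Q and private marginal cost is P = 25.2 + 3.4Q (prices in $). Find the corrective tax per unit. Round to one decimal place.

Social marginal cost = private MC + MEC = 31.0 + 4.9Q.
Set SMC = demand: 31.0 + 4.9Q = 259.4 - Q → Q* = 38.7119.
The Pigouvian tax equals MEC at Q*: 5.8 + 1.5×38.7119 = 63.8679.

tax = $63.9 per unit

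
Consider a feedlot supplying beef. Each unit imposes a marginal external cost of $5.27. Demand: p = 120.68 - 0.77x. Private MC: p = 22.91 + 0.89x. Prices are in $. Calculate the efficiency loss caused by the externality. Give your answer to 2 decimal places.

Market equilibrium (private): 22.91 + 0.89x = 120.68 - 0.77x → x_m = 58.8976.
Social marginal cost = private MC + MEC = 28.18 + 0.89x.
Set SMC = demand: 28.18 + 0.89x = 120.68 - 0.77x → x* = 55.7229.
The loss is the area between SMC and demand from x* to x_m; with linear curves that's a triangle of height MEC(x_m).
DWL = ½ × 3.1747 × 5.2700 = 8.3653.

DWL = $8.37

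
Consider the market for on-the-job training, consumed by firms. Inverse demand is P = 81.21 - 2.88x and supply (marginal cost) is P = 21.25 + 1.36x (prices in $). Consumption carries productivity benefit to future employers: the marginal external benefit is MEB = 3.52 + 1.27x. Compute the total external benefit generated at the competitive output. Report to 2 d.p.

Market equilibrium (private): 21.25 + 1.36x = 81.21 - 2.88x → x_m = 14.1415.
Total external benefit = ∫₀^{x_m} (3.52 + 1.27x) dx = 3.52×14.1415 + ½×1.27×14.1415² = 176.7667.

$176.77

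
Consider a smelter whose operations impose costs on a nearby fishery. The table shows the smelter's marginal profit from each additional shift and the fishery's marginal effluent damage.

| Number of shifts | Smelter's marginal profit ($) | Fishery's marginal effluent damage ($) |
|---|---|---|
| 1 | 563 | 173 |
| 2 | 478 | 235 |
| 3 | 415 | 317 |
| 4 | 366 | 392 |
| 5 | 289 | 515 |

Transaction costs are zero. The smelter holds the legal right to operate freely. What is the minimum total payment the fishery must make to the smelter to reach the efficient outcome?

Left alone the smelter would choose level 5 (marginal profit stays positive).
Efficient level: k* = 3 (marginal profit ≥ marginal effluent damage through 3).
The fishery must at least cover the smelter's forgone profit from cutting 5→3: 366 + 289 = 655.

$655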